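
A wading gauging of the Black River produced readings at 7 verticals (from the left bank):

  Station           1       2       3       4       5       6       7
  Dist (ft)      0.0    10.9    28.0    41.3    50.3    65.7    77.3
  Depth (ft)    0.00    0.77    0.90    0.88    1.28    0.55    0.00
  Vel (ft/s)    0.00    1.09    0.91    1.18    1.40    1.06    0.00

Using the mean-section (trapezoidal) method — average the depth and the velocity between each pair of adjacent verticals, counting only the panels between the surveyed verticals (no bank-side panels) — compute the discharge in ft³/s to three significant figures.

Panel 1-2: Δb = 10.9 ft, d̄ = (0.00+0.77)/2 = 0.385, v̄ = (0.00+1.09)/2 = 0.545 → q = 10.9×0.385×0.545 = 2.287 ft³/s
Panel 2-3: Δb = 17.1 ft, d̄ = (0.77+0.90)/2 = 0.835, v̄ = (1.09+0.91)/2 = 1 → q = 17.1×0.835×1 = 14.28 ft³/s
Panel 3-4: Δb = 13.3 ft, d̄ = (0.90+0.88)/2 = 0.89, v̄ = (0.91+1.18)/2 = 1.045 → q = 13.3×0.89×1.045 = 12.37 ft³/s
Panel 4-5: Δb = 9 ft, d̄ = (0.88+1.28)/2 = 1.08, v̄ = (1.18+1.40)/2 = 1.29 → q = 9×1.08×1.29 = 12.54 ft³/s
Panel 5-6: Δb = 15.4 ft, d̄ = (1.28+0.55)/2 = 0.915, v̄ = (1.40+1.06)/2 = 1.23 → q = 15.4×0.915×1.23 = 17.33 ft³/s
Panel 6-7: Δb = 11.6 ft, d̄ = (0.55+0.00)/2 = 0.275, v̄ = (1.06+0.00)/2 = 0.53 → q = 11.6×0.275×0.53 = 1.691 ft³/s
Q = Σ q = 60.50 ft³/s

60.5 ft³/s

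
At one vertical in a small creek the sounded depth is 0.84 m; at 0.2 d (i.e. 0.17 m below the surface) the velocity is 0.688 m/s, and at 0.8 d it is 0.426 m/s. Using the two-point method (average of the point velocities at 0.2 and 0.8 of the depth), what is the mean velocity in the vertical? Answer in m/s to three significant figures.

v̄ = (0.688 + 0.426) / 2 = 0.5570 m/s

0.557 m/s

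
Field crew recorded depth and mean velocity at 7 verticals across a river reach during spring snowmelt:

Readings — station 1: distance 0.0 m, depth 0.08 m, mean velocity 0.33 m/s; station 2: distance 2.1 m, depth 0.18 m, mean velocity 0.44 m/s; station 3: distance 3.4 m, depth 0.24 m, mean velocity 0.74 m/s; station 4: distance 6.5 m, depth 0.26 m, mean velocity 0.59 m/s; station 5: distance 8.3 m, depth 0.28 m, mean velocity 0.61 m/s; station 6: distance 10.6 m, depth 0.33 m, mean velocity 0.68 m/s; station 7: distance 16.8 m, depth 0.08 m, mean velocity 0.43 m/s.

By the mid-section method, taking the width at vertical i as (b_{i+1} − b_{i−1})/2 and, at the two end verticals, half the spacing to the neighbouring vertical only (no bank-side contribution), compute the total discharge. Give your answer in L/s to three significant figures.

2340 L/s

w_1 = (2.1 − 0.0)/2 = 1.05 m; q_1 = 0.33 × 0.08 × 1.05 = 0.02772 m³/s
w_2 = (3.4 − 0.0)/2 = 1.7 m; q_2 = 0.44 × 0.18 × 1.7 = 0.1346 m³/s
w_3 = (6.5 − 2.1)/2 = 2.2 m; q_3 = 0.74 × 0.24 × 2.2 = 0.3907 m³/s
w_4 = (8.3 − 3.4)/2 = 2.45 m; q_4 = 0.59 × 0.26 × 2.45 = 0.3758 m³/s
w_5 = (10.6 − 6.5)/2 = 2.05 m; q_5 = 0.61 × 0.28 × 2.05 = 0.3501 m³/s
w_6 = (16.8 − 8.3)/2 = 4.25 m; q_6 = 0.68 × 0.33 × 4.25 = 0.9537 m³/s
w_7 = (16.8 − 10.6)/2 = 3.1 m; q_7 = 0.43 × 0.08 × 3.1 = 0.1066 m³/s
Q = Σ qᵢ = 2.339 m³/s
= 2.339 × 1000 = 2339 L/s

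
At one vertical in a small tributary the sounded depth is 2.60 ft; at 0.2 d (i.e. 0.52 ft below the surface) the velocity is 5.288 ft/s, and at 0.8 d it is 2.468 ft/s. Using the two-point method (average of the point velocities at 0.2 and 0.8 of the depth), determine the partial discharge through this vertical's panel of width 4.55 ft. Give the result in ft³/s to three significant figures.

v̄ = (5.288 + 2.468) / 2 = 3.878 ft/s
q = v̄ × d × w = 3.878 × 2.60 × 4.55 = 45.88 ft³/s

45.9 ft³/s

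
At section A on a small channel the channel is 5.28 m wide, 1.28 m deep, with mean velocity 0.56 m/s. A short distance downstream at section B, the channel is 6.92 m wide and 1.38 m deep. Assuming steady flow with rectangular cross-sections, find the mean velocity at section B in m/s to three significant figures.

0.396 m/s

Q = A₁V₁ = (5.28×1.28) × 0.56 = 3.785 m³/s
A₂ = 6.92 × 1.38 = 9.550 m²
V₂ = Q/A₂ = 3.785/9.550 = 0.3963 m/s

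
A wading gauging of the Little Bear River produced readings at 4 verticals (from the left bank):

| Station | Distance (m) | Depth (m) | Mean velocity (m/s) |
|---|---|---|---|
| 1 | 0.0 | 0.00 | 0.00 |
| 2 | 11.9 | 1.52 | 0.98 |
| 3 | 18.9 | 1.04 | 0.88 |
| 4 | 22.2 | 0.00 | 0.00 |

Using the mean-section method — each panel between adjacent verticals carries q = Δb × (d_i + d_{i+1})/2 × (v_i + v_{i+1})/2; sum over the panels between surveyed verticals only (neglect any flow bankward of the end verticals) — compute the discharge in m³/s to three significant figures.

13.5 m³/s

Panel 1-2: Δb = 11.9 m, d̄ = (0.00+1.52)/2 = 0.76, v̄ = (0.00+0.98)/2 = 0.49 → q = 11.9×0.76×0.49 = 4.432 m³/s
Panel 2-3: Δb = 7 m, d̄ = (1.52+1.04)/2 = 1.28, v̄ = (0.98+0.88)/2 = 0.93 → q = 7×1.28×0.93 = 8.333 m³/s
Panel 3-4: Δb = 3.3 m, d̄ = (1.04+0.00)/2 = 0.52, v̄ = (0.88+0.00)/2 = 0.44 → q = 3.3×0.52×0.44 = 0.7550 m³/s
Q = Σ q = 13.52 m³/s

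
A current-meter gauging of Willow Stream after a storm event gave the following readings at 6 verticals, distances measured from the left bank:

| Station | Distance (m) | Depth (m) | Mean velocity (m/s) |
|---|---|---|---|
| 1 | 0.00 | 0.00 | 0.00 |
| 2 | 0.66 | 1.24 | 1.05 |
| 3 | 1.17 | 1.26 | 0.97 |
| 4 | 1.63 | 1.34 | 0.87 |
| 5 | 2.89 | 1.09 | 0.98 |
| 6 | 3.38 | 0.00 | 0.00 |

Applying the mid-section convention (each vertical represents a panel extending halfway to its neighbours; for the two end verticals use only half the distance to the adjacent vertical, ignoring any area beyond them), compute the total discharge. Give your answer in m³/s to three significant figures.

w_2 = (1.17 − 0.00)/2 = 0.585 m; q_2 = 1.05 × 1.24 × 0.585 = 0.7617 m³/s
w_3 = (1.63 − 0.66)/2 = 0.485 m; q_3 = 0.97 × 1.26 × 0.485 = 0.5928 m³/s
w_4 = (2.89 − 1.17)/2 = 0.86 m; q_4 = 0.87 × 1.34 × 0.86 = 1.003 m³/s
w_5 = (3.38 − 1.63)/2 = 0.875 m; q_5 = 0.98 × 1.09 × 0.875 = 0.9347 m³/s
Stations 1, 6 contribute zero (depth or velocity is 0).
Q = Σ qᵢ = 3.292 m³/s

3.29 m³/s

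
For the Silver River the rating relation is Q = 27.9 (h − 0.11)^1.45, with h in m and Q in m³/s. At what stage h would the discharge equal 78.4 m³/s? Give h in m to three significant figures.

h − h₀ = (Q/C)^(1/b) = (78.4/27.9)^(1/1.45) = 2.039 m
h = 0.11 + 2.039 = 2.149 m

2.15 m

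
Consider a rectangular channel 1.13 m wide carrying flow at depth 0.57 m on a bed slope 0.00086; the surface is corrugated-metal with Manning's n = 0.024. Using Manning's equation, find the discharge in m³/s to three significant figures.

A = b·y = 1.13 × 0.57 = 0.6441 m²
P = b + 2y = 1.13 + 2×0.57 = 2.270 m
R = A/P = 0.6441/2.270 = 0.2837 m
Q = (1/n)·A·R^(2/3)·S^(1/2) = (1/0.024) × 0.6441 × 0.2837^(2/3) × 0.00086^(1/2) = 0.3398 m³/s

0.340 m³/s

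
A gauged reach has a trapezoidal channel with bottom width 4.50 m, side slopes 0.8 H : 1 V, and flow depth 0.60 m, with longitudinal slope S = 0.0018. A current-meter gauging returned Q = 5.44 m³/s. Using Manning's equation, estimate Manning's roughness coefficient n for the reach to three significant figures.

0.0146

A = (b + z·y)·y = (4.50 + 0.8×0.60)×0.60 = 2.988 m²
P = b + 2y√(1+z²) = 4.50 + 2×0.60×√(1+0.8²) = 6.037 m
R = A/P = 2.988/6.037 = 0.4950 m
n = (1/Q)·A·R^(2/3)·S^(1/2) = (1/5.44) × 2.988 × 0.6257 × 0.04243 = 0.01458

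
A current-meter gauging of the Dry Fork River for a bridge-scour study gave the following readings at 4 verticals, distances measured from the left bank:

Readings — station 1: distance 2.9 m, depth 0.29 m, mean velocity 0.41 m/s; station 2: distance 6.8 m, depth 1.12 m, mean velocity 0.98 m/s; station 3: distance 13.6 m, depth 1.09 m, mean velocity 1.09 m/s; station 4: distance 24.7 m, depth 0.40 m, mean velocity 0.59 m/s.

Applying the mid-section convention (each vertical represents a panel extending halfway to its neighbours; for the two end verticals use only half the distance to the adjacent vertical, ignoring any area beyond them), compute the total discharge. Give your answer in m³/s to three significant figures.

w_1 = (6.8 − 2.9)/2 = 1.95 m; q_1 = 0.41 × 0.29 × 1.95 = 0.2319 m³/s
w_2 = (13.6 − 2.9)/2 = 5.35 m; q_2 = 0.98 × 1.12 × 5.35 = 5.872 m³/s
w_3 = (24.7 − 6.8)/2 = 8.95 m; q_3 = 1.09 × 1.09 × 8.95 = 10.63 m³/s
w_4 = (24.7 − 13.6)/2 = 5.55 m; q_4 = 0.59 × 0.40 × 5.55 = 1.310 m³/s
Q = Σ qᵢ = 18.05 m³/s

18.0 m³/s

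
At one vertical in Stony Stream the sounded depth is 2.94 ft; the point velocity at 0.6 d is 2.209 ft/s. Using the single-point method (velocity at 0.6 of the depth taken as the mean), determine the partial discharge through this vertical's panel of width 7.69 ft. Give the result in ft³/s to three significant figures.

v̄ = v₀.₆ = 2.209 ft/s
q = v̄ × d × w = 2.209 × 2.94 × 7.69 = 49.94 ft³/s

49.9 ft³/s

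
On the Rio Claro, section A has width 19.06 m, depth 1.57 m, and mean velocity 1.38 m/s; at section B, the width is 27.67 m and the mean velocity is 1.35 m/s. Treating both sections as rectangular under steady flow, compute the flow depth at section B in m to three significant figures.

1.11 m

Q = A₁V₁ = (19.06×1.57) × 1.38 = 41.30 m³/s
d₂ = Q/(b₂ V₂) = 41.30/(27.67×1.35) = 1.105 m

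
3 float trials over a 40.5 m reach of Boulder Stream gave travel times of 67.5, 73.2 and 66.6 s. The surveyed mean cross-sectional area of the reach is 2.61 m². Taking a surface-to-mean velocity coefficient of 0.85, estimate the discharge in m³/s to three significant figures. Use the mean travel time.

1.30 m³/s

t̄ = (67.5 + 73.2 + 66.6) / 3 = 69.1 s
v_surface = L / t̄ = 40.5 / 69.1 = 0.5861 m/s
v_mean = 0.85 × 0.5861 = 0.4982 m/s
Q = A × v_mean = 2.61 × 0.4982 = 1.300 m³/s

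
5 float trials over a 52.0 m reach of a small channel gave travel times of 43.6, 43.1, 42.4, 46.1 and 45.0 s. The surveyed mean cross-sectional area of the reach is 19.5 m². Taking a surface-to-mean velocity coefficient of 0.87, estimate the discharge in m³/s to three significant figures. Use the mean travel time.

t̄ = (43.6 + 43.1 + 42.4 + 46.1 + 45.0) / 5 = 44.04 s
v_surface = L / t̄ = 52.0 / 44.04 = 1.181 m/s
v_mean = 0.87 × 1.181 = 1.027 m/s
Q = A × v_mean = 19.5 × 1.027 = 20.03 m³/s

20.0 m³/s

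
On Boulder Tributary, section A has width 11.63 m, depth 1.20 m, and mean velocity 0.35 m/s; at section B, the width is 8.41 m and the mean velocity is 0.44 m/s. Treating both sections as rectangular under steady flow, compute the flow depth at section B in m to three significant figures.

1.32 m

Q = A₁V₁ = (11.63×1.20) × 0.35 = 4.885 m³/s
d₂ = Q/(b₂ V₂) = 4.885/(8.41×0.44) = 1.320 m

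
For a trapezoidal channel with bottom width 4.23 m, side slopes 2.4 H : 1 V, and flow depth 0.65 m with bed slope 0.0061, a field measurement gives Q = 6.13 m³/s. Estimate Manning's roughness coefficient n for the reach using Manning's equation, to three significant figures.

0.0300

A = (b + z·y)·y = (4.23 + 2.4×0.65)×0.65 = 3.764 m²
P = b + 2y√(1+z²) = 4.23 + 2×0.65×√(1+2.4²) = 7.610 m
R = A/P = 3.764/7.610 = 0.4945 m
n = (1/Q)·A·R^(2/3)·S^(1/2) = (1/6.13) × 3.764 × 0.6254 × 0.07810 = 0.02999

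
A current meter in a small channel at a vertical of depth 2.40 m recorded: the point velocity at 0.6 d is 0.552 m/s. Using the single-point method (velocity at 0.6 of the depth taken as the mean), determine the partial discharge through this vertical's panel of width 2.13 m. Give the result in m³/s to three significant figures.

2.82 m³/s

v̄ = v₀.₆ = 0.552 m/s
q = v̄ × d × w = 0.5520 × 2.40 × 2.13 = 2.822 m³/s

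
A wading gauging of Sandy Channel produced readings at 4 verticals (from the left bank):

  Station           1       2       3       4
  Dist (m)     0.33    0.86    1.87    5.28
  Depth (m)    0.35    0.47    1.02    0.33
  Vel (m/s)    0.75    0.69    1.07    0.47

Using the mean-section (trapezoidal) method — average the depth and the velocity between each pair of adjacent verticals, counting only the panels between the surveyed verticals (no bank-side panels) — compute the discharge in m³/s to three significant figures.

Panel 1-2: Δb = 0.53 m, d̄ = (0.35+0.47)/2 = 0.41, v̄ = (0.75+0.69)/2 = 0.72 → q = 0.53×0.41×0.72 = 0.1565 m³/s
Panel 2-3: Δb = 1.01 m, d̄ = (0.47+1.02)/2 = 0.745, v̄ = (0.69+1.07)/2 = 0.88 → q = 1.01×0.745×0.88 = 0.6622 m³/s
Panel 3-4: Δb = 3.41 m, d̄ = (1.02+0.33)/2 = 0.675, v̄ = (1.07+0.47)/2 = 0.77 → q = 3.41×0.675×0.77 = 1.772 m³/s
Q = Σ q = 2.591 m³/s

2.59 m³/s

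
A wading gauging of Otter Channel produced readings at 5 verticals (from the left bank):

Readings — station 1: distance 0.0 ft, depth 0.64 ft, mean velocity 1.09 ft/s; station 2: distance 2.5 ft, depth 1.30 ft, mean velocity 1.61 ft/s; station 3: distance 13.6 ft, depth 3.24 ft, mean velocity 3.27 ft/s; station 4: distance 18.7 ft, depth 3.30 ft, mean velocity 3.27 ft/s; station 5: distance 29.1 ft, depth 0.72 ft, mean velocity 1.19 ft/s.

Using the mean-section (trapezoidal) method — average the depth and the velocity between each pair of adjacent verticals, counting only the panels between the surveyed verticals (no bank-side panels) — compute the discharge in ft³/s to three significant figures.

Panel 1-2: Δb = 2.5 ft, d̄ = (0.64+1.30)/2 = 0.97, v̄ = (1.09+1.61)/2 = 1.35 → q = 2.5×0.97×1.35 = 3.274 ft³/s
Panel 2-3: Δb = 11.1 ft, d̄ = (1.30+3.24)/2 = 2.27, v̄ = (1.61+3.27)/2 = 2.44 → q = 11.1×2.27×2.44 = 61.48 ft³/s
Panel 3-4: Δb = 5.1 ft, d̄ = (3.24+3.30)/2 = 3.27, v̄ = (3.27+3.27)/2 = 3.27 → q = 5.1×3.27×3.27 = 54.53 ft³/s
Panel 4-5: Δb = 10.4 ft, d̄ = (3.30+0.72)/2 = 2.01, v̄ = (3.27+1.19)/2 = 2.23 → q = 10.4×2.01×2.23 = 46.62 ft³/s
Q = Σ q = 165.9 ft³/s

166 ft³/s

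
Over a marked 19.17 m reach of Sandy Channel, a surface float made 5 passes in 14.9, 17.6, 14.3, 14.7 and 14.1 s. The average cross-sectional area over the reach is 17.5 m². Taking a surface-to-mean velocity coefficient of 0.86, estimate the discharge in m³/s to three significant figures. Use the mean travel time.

19.1 m³/s

t̄ = (14.9 + 17.6 + 14.3 + 14.7 + 14.1) / 5 = 15.12 s
v_surface = L / t̄ = 19.17 / 15.12 = 1.268 m/s
v_mean = 0.86 × 1.268 = 1.090 m/s
Q = A × v_mean = 17.5 × 1.090 = 19.08 m³/s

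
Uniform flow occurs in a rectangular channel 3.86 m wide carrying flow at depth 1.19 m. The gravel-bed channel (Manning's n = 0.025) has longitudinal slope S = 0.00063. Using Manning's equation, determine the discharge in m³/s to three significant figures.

3.76 m³/s

A = b·y = 3.86 × 1.19 = 4.593 m²
P = b + 2y = 3.86 + 2×1.19 = 6.240 m
R = A/P = 4.593/6.240 = 0.7361 m
Q = (1/n)·A·R^(2/3)·S^(1/2) = (1/0.025) × 4.593 × 0.7361^(2/3) × 0.00063^(1/2) = 3.760 m³/s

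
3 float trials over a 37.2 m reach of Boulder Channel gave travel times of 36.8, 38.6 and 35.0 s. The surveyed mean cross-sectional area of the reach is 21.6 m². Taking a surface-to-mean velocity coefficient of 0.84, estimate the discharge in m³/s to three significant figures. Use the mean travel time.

18.3 m³/s

t̄ = (36.8 + 38.6 + 35.0) / 3 = 36.8 s
v_surface = L / t̄ = 37.2 / 36.8 = 1.011 m/s
v_mean = 0.84 × 1.011 = 0.8491 m/s
Q = A × v_mean = 21.6 × 0.8491 = 18.34 m³/s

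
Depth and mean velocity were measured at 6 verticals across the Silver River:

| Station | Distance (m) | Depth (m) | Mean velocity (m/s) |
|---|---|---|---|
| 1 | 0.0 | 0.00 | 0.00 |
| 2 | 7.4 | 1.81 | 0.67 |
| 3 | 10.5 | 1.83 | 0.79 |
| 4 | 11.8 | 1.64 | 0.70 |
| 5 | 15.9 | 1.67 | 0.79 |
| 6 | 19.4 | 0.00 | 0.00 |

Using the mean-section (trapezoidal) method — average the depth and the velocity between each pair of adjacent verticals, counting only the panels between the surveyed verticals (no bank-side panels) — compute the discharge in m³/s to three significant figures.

Panel 1-2: Δb = 7.4 m, d̄ = (0.00+1.81)/2 = 0.905, v̄ = (0.00+0.67)/2 = 0.335 → q = 7.4×0.905×0.335 = 2.243 m³/s
Panel 2-3: Δb = 3.1 m, d̄ = (1.81+1.83)/2 = 1.82, v̄ = (0.67+0.79)/2 = 0.73 → q = 3.1×1.82×0.73 = 4.119 m³/s
Panel 3-4: Δb = 1.3 m, d̄ = (1.83+1.64)/2 = 1.735, v̄ = (0.79+0.70)/2 = 0.745 → q = 1.3×1.735×0.745 = 1.680 m³/s
Panel 4-5: Δb = 4.1 m, d̄ = (1.64+1.67)/2 = 1.655, v̄ = (0.70+0.79)/2 = 0.745 → q = 4.1×1.655×0.745 = 5.055 m³/s
Panel 5-6: Δb = 3.5 m, d̄ = (1.67+0.00)/2 = 0.835, v̄ = (0.79+0.00)/2 = 0.395 → q = 3.5×0.835×0.395 = 1.154 m³/s
Q = Σ q = 14.25 m³/s

14.3 m³/s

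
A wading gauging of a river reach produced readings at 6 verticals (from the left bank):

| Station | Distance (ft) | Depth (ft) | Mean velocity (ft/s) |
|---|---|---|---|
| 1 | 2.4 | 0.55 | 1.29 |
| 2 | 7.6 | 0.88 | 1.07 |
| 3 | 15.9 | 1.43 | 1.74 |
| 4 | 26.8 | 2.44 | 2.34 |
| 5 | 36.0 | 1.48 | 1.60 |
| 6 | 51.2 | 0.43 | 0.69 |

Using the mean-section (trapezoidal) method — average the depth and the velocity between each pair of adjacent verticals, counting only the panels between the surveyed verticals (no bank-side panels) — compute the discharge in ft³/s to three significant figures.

Panel 1-2: Δb = 5.2 ft, d̄ = (0.55+0.88)/2 = 0.715, v̄ = (1.29+1.07)/2 = 1.18 → q = 5.2×0.715×1.18 = 4.387 ft³/s
Panel 2-3: Δb = 8.3 ft, d̄ = (0.88+1.43)/2 = 1.155, v̄ = (1.07+1.74)/2 = 1.405 → q = 8.3×1.155×1.405 = 13.47 ft³/s
Panel 3-4: Δb = 10.9 ft, d̄ = (1.43+2.44)/2 = 1.935, v̄ = (1.74+2.34)/2 = 2.04 → q = 10.9×1.935×2.04 = 43.03 ft³/s
Panel 4-5: Δb = 9.2 ft, d̄ = (2.44+1.48)/2 = 1.96, v̄ = (2.34+1.60)/2 = 1.97 → q = 9.2×1.96×1.97 = 35.52 ft³/s
Panel 5-6: Δb = 15.2 ft, d̄ = (1.48+0.43)/2 = 0.955, v̄ = (1.60+0.69)/2 = 1.145 → q = 15.2×0.955×1.145 = 16.62 ft³/s
Q = Σ q = 113.0 ft³/s

113 ft³/s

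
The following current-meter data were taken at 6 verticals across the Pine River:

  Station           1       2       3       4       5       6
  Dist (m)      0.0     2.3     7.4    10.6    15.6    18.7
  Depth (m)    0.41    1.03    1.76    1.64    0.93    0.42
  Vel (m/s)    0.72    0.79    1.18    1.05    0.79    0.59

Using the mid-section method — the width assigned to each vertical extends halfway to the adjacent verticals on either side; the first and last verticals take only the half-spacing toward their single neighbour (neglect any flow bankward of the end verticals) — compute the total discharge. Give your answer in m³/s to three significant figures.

w_1 = (2.3 − 0.0)/2 = 1.15 m; q_1 = 0.72 × 0.41 × 1.15 = 0.3395 m³/s
w_2 = (7.4 − 0.0)/2 = 3.7 m; q_2 = 0.79 × 1.03 × 3.7 = 3.011 m³/s
w_3 = (10.6 − 2.3)/2 = 4.15 m; q_3 = 1.18 × 1.76 × 4.15 = 8.619 m³/s
w_4 = (15.6 − 7.4)/2 = 4.1 m; q_4 = 1.05 × 1.64 × 4.1 = 7.060 m³/s
w_5 = (18.7 − 10.6)/2 = 4.05 m; q_5 = 0.79 × 0.93 × 4.05 = 2.976 m³/s
w_6 = (18.7 − 15.6)/2 = 1.55 m; q_6 = 0.59 × 0.42 × 1.55 = 0.3841 m³/s
Q = Σ qᵢ = 22.39 m³/s

22.4 m³/s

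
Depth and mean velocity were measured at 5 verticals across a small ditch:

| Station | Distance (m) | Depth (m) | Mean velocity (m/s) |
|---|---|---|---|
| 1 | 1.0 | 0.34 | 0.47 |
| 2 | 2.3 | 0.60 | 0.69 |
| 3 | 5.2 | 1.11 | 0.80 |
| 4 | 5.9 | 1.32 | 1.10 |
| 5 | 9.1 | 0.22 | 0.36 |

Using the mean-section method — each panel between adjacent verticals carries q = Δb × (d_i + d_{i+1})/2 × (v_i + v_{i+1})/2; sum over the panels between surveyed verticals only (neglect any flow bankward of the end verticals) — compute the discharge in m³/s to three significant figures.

4.81 m³/s

Panel 1-2: Δb = 1.3 m, d̄ = (0.34+0.60)/2 = 0.47, v̄ = (0.47+0.69)/2 = 0.58 → q = 1.3×0.47×0.58 = 0.3544 m³/s
Panel 2-3: Δb = 2.9 m, d̄ = (0.60+1.11)/2 = 0.855, v̄ = (0.69+0.80)/2 = 0.745 → q = 2.9×0.855×0.745 = 1.847 m³/s
Panel 3-4: Δb = 0.7 m, d̄ = (1.11+1.32)/2 = 1.215, v̄ = (0.80+1.10)/2 = 0.95 → q = 0.7×1.215×0.95 = 0.8080 m³/s
Panel 4-5: Δb = 3.2 m, d̄ = (1.32+0.22)/2 = 0.77, v̄ = (1.10+0.36)/2 = 0.73 → q = 3.2×0.77×0.73 = 1.799 m³/s
Q = Σ q = 4.808 m³/s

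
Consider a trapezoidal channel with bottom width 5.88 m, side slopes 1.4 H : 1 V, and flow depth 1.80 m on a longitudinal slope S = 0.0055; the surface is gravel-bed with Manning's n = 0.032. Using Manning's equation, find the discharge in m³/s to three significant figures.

40.7 m³/s

A = (b + z·y)·y = (5.88 + 1.4×1.80)×1.80 = 15.12 m²
P = b + 2y√(1+z²) = 5.88 + 2×1.80×√(1+1.4²) = 12.07 m
R = A/P = 15.12/12.07 = 1.252 m
Q = (1/n)·A·R^(2/3)·S^(1/2) = (1/0.032) × 15.12 × 1.252^(2/3) × 0.0055^(1/2) = 40.71 m³/s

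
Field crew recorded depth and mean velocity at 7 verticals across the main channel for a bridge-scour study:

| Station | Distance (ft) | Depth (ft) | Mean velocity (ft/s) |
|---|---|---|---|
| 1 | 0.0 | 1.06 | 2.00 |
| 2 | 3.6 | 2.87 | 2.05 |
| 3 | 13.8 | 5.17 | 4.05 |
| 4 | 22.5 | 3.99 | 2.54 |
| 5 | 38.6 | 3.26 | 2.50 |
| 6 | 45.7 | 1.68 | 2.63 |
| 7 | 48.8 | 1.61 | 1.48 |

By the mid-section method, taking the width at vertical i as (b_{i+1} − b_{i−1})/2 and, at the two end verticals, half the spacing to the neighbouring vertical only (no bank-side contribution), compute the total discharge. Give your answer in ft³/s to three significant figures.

489 ft³/s

w_1 = (3.6 − 0.0)/2 = 1.8 ft; q_1 = 2.00 × 1.06 × 1.8 = 3.816 ft³/s
w_2 = (13.8 − 0.0)/2 = 6.9 ft; q_2 = 2.05 × 2.87 × 6.9 = 40.60 ft³/s
w_3 = (22.5 − 3.6)/2 = 9.45 ft; q_3 = 4.05 × 5.17 × 9.45 = 197.9 ft³/s
w_4 = (38.6 − 13.8)/2 = 12.4 ft; q_4 = 2.54 × 3.99 × 12.4 = 125.7 ft³/s
w_5 = (45.7 − 22.5)/2 = 11.6 ft; q_5 = 2.50 × 3.26 × 11.6 = 94.54 ft³/s
w_6 = (48.8 − 38.6)/2 = 5.1 ft; q_6 = 2.63 × 1.68 × 5.1 = 22.53 ft³/s
w_7 = (48.8 − 45.7)/2 = 1.55 ft; q_7 = 1.48 × 1.61 × 1.55 = 3.693 ft³/s
Q = Σ qᵢ = 488.7 ft³/s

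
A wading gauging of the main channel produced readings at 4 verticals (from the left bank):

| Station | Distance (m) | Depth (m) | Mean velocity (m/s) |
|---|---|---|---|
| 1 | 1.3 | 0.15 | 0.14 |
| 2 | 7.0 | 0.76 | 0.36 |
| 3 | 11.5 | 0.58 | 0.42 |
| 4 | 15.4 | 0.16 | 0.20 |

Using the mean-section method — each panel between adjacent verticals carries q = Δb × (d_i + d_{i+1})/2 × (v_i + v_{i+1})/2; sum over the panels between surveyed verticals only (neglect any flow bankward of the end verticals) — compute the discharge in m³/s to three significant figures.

2.27 m³/s

Panel 1-2: Δb = 5.7 m, d̄ = (0.15+0.76)/2 = 0.455, v̄ = (0.14+0.36)/2 = 0.25 → q = 5.7×0.455×0.25 = 0.6484 m³/s
Panel 2-3: Δb = 4.5 m, d̄ = (0.76+0.58)/2 = 0.67, v̄ = (0.36+0.42)/2 = 0.39 → q = 4.5×0.67×0.39 = 1.176 m³/s
Panel 3-4: Δb = 3.9 m, d̄ = (0.58+0.16)/2 = 0.37, v̄ = (0.42+0.20)/2 = 0.31 → q = 3.9×0.37×0.31 = 0.4473 m³/s
Q = Σ q = 2.272 m³/s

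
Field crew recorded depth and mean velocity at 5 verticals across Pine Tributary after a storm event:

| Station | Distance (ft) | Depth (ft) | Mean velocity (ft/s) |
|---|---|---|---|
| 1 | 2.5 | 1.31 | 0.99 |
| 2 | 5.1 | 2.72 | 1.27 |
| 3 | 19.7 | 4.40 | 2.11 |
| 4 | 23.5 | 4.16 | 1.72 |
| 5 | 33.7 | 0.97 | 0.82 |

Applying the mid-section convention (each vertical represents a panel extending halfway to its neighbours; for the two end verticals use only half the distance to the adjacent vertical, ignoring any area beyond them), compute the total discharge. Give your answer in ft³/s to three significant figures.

w_1 = (5.1 − 2.5)/2 = 1.3 ft; q_1 = 0.99 × 1.31 × 1.3 = 1.686 ft³/s
w_2 = (19.7 − 2.5)/2 = 8.6 ft; q_2 = 1.27 × 2.72 × 8.6 = 29.71 ft³/s
w_3 = (23.5 − 5.1)/2 = 9.2 ft; q_3 = 2.11 × 4.40 × 9.2 = 85.41 ft³/s
w_4 = (33.7 − 19.7)/2 = 7 ft; q_4 = 1.72 × 4.16 × 7 = 50.09 ft³/s
w_5 = (33.7 − 23.5)/2 = 5.1 ft; q_5 = 0.82 × 0.97 × 5.1 = 4.057 ft³/s
Q = Σ qᵢ = 170.9 ft³/s

171 ft³/s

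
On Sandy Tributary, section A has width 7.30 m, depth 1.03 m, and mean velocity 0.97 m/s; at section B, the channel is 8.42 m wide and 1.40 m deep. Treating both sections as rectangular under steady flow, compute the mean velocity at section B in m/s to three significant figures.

Q = A₁V₁ = (7.30×1.03) × 0.97 = 7.293 m³/s
A₂ = 8.42 × 1.40 = 11.79 m²
V₂ = Q/A₂ = 7.293/11.79 = 0.6187 m/s

0.619 m/s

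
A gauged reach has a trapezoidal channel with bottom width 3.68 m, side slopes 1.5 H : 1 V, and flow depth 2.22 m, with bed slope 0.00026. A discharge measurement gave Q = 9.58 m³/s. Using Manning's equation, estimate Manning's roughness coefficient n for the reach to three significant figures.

0.0317

A = (b + z·y)·y = (3.68 + 1.5×2.22)×2.22 = 15.56 m²
P = b + 2y√(1+z²) = 3.68 + 2×2.22×√(1+1.5²) = 11.68 m
R = A/P = 15.56/11.68 = 1.332 m
n = (1/Q)·A·R^(2/3)·S^(1/2) = (1/9.58) × 15.56 × 1.211 × 0.01612 = 0.03171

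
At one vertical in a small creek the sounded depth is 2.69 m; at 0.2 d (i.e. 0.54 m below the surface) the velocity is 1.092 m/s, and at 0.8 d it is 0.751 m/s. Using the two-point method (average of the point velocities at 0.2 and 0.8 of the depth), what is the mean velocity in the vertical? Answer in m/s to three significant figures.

0.922 m/s

v̄ = (1.092 + 0.751) / 2 = 0.9215 m/s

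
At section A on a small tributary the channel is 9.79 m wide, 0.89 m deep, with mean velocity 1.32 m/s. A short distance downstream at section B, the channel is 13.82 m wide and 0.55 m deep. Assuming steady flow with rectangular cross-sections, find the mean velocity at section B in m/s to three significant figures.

1.51 m/s

Q = A₁V₁ = (9.79×0.89) × 1.32 = 11.50 m³/s
A₂ = 13.82 × 0.55 = 7.601 m²
V₂ = Q/A₂ = 11.50/7.601 = 1.513 m/s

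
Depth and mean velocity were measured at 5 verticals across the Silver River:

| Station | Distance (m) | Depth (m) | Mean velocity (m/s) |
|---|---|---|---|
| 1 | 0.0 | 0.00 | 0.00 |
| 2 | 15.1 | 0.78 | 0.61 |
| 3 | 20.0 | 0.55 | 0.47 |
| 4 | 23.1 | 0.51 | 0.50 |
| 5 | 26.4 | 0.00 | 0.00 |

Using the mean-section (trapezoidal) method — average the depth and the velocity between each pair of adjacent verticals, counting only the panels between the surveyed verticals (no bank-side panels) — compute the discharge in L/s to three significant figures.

4560 L/s

Panel 1-2: Δb = 15.1 m, d̄ = (0.00+0.78)/2 = 0.39, v̄ = (0.00+0.61)/2 = 0.305 → q = 15.1×0.39×0.305 = 1.796 m³/s
Panel 2-3: Δb = 4.9 m, d̄ = (0.78+0.55)/2 = 0.665, v̄ = (0.61+0.47)/2 = 0.54 → q = 4.9×0.665×0.54 = 1.760 m³/s
Panel 3-4: Δb = 3.1 m, d̄ = (0.55+0.51)/2 = 0.53, v̄ = (0.47+0.50)/2 = 0.485 → q = 3.1×0.53×0.485 = 0.7969 m³/s
Panel 4-5: Δb = 3.3 m, d̄ = (0.51+0.00)/2 = 0.255, v̄ = (0.50+0.00)/2 = 0.25 → q = 3.3×0.255×0.25 = 0.2104 m³/s
Q = Σ q = 4.563 m³/s
= 4.563 × 1000 = 4563 L/s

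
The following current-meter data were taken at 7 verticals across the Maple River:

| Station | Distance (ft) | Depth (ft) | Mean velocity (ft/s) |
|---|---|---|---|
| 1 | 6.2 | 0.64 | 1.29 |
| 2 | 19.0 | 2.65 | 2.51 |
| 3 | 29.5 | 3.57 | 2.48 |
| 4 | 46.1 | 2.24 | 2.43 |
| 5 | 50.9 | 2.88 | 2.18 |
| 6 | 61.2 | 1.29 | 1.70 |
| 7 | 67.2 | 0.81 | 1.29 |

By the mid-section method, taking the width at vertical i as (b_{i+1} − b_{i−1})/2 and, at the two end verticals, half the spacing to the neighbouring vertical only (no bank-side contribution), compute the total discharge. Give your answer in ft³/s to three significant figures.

329 ft³/s

w_1 = (19.0 − 6.2)/2 = 6.4 ft; q_1 = 1.29 × 0.64 × 6.4 = 5.284 ft³/s
w_2 = (29.5 − 6.2)/2 = 11.65 ft; q_2 = 2.51 × 2.65 × 11.65 = 77.49 ft³/s
w_3 = (46.1 − 19.0)/2 = 13.55 ft; q_3 = 2.48 × 3.57 × 13.55 = 120.0 ft³/s
w_4 = (50.9 − 29.5)/2 = 10.7 ft; q_4 = 2.43 × 2.24 × 10.7 = 58.24 ft³/s
w_5 = (61.2 − 46.1)/2 = 7.55 ft; q_5 = 2.18 × 2.88 × 7.55 = 47.40 ft³/s
w_6 = (67.2 − 50.9)/2 = 8.15 ft; q_6 = 1.70 × 1.29 × 8.15 = 17.87 ft³/s
w_7 = (67.2 − 61.2)/2 = 3 ft; q_7 = 1.29 × 0.81 × 3 = 3.135 ft³/s
Q = Σ qᵢ = 329.4 ft³/s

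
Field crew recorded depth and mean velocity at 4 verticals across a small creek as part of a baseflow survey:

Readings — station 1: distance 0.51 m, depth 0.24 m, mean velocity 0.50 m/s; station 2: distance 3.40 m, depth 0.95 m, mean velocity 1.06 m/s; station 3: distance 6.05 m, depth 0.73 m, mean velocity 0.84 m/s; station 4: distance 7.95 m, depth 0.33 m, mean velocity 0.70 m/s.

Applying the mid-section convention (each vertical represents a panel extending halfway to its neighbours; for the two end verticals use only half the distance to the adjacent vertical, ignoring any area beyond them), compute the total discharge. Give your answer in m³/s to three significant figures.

4.58 m³/s

w_1 = (3.40 − 0.51)/2 = 1.445 m; q_1 = 0.50 × 0.24 × 1.445 = 0.1734 m³/s
w_2 = (6.05 − 0.51)/2 = 2.77 m; q_2 = 1.06 × 0.95 × 2.77 = 2.789 m³/s
w_3 = (7.95 − 3.40)/2 = 2.275 m; q_3 = 0.84 × 0.73 × 2.275 = 1.395 m³/s
w_4 = (7.95 − 6.05)/2 = 0.95 m; q_4 = 0.70 × 0.33 × 0.95 = 0.2195 m³/s
Q = Σ qᵢ = 4.577 m³/s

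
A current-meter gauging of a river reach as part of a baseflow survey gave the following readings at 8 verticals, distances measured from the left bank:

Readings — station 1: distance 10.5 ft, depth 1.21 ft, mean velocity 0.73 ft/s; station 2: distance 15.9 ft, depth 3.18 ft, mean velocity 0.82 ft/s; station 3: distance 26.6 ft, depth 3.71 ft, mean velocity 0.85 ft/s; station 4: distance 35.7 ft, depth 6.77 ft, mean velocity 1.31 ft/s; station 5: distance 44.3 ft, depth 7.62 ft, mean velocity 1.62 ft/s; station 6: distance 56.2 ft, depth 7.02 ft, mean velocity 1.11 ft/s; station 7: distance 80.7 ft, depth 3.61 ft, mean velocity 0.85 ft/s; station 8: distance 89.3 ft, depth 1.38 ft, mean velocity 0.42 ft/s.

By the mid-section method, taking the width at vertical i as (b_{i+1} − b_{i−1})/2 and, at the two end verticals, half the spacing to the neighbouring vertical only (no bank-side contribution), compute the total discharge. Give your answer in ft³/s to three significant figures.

w_1 = (15.9 − 10.5)/2 = 2.7 ft; q_1 = 0.73 × 1.21 × 2.7 = 2.385 ft³/s
w_2 = (26.6 − 10.5)/2 = 8.05 ft; q_2 = 0.82 × 3.18 × 8.05 = 20.99 ft³/s
w_3 = (35.7 − 15.9)/2 = 9.9 ft; q_3 = 0.85 × 3.71 × 9.9 = 31.22 ft³/s
w_4 = (44.3 − 26.6)/2 = 8.85 ft; q_4 = 1.31 × 6.77 × 8.85 = 78.49 ft³/s
w_5 = (56.2 − 35.7)/2 = 10.25 ft; q_5 = 1.62 × 7.62 × 10.25 = 126.5 ft³/s
w_6 = (80.7 − 44.3)/2 = 18.2 ft; q_6 = 1.11 × 7.02 × 18.2 = 141.8 ft³/s
w_7 = (89.3 − 56.2)/2 = 16.55 ft; q_7 = 0.85 × 3.61 × 16.55 = 50.78 ft³/s
w_8 = (89.3 − 80.7)/2 = 4.3 ft; q_8 = 0.42 × 1.38 × 4.3 = 2.492 ft³/s
Q = Σ qᵢ = 454.7 ft³/s

455 ft³/s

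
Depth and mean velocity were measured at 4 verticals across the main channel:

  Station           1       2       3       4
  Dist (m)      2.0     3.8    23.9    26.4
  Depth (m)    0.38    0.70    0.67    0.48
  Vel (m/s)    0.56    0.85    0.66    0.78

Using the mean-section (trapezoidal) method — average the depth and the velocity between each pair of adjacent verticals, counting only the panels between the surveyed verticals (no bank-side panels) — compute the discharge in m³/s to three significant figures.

12.1 m³/s

Panel 1-2: Δb = 1.8 m, d̄ = (0.38+0.70)/2 = 0.54, v̄ = (0.56+0.85)/2 = 0.705 → q = 1.8×0.54×0.705 = 0.6853 m³/s
Panel 2-3: Δb = 20.1 m, d̄ = (0.70+0.67)/2 = 0.685, v̄ = (0.85+0.66)/2 = 0.755 → q = 20.1×0.685×0.755 = 10.40 m³/s
Panel 3-4: Δb = 2.5 m, d̄ = (0.67+0.48)/2 = 0.575, v̄ = (0.66+0.78)/2 = 0.72 → q = 2.5×0.575×0.72 = 1.035 m³/s
Q = Σ q = 12.12 m³/s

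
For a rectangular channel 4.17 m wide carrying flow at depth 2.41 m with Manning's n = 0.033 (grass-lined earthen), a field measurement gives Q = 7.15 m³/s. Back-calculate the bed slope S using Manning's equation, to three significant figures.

0.000475

A = b·y = 4.17 × 2.41 = 10.05 m²
P = b + 2y = 4.17 + 2×2.41 = 8.990 m
R = A/P = 10.05/8.990 = 1.118 m
S = (Q·n / (1·A·R^(2/3)))² = (7.15×0.033 / (1×10.05×1.077))² = 0.0004751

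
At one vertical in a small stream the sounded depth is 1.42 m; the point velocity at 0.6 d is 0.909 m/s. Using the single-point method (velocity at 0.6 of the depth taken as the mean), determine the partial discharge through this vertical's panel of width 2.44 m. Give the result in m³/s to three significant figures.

v̄ = v₀.₆ = 0.909 m/s
q = v̄ × d × w = 0.9090 × 1.42 × 2.44 = 3.150 m³/s

3.15 m³/s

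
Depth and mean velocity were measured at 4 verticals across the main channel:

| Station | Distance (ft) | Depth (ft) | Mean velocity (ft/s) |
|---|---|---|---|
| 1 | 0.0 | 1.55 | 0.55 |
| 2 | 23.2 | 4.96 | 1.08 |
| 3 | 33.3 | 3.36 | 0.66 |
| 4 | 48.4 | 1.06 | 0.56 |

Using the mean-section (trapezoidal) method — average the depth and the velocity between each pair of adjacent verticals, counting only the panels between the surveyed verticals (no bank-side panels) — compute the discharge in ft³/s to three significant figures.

Panel 1-2: Δb = 23.2 ft, d̄ = (1.55+4.96)/2 = 3.255, v̄ = (0.55+1.08)/2 = 0.815 → q = 23.2×3.255×0.815 = 61.55 ft³/s
Panel 2-3: Δb = 10.1 ft, d̄ = (4.96+3.36)/2 = 4.16, v̄ = (1.08+0.66)/2 = 0.87 → q = 10.1×4.16×0.87 = 36.55 ft³/s
Panel 3-4: Δb = 15.1 ft, d̄ = (3.36+1.06)/2 = 2.21, v̄ = (0.66+0.56)/2 = 0.61 → q = 15.1×2.21×0.61 = 20.36 ft³/s
Q = Σ q = 118.5 ft³/s

118 ft³/s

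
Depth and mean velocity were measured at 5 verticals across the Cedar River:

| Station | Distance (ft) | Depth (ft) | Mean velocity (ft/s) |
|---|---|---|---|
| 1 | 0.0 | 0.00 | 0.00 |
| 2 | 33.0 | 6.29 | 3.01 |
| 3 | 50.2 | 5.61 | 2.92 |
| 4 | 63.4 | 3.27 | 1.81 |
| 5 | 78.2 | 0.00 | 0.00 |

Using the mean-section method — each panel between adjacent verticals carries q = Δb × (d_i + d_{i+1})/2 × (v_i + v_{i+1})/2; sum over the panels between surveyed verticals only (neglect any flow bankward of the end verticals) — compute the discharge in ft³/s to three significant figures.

620 ft³/s

Panel 1-2: Δb = 33 ft, d̄ = (0.00+6.29)/2 = 3.145, v̄ = (0.00+3.01)/2 = 1.505 → q = 33×3.145×1.505 = 156.2 ft³/s
Panel 2-3: Δb = 17.2 ft, d̄ = (6.29+5.61)/2 = 5.95, v̄ = (3.01+2.92)/2 = 2.965 → q = 17.2×5.95×2.965 = 303.4 ft³/s
Panel 3-4: Δb = 13.2 ft, d̄ = (5.61+3.27)/2 = 4.44, v̄ = (2.92+1.81)/2 = 2.365 → q = 13.2×4.44×2.365 = 138.6 ft³/s
Panel 4-5: Δb = 14.8 ft, d̄ = (3.27+0.00)/2 = 1.635, v̄ = (1.81+0.00)/2 = 0.905 → q = 14.8×1.635×0.905 = 21.90 ft³/s
Q = Σ q = 620.1 ft³/s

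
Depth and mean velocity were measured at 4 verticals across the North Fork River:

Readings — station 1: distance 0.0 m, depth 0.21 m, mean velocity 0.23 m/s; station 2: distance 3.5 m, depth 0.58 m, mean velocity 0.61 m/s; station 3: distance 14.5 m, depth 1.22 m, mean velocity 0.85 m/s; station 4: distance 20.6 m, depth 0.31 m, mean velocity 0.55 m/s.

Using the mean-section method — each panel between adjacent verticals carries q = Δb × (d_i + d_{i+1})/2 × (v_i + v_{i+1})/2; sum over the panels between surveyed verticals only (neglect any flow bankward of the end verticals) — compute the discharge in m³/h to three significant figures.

Panel 1-2: Δb = 3.5 m, d̄ = (0.21+0.58)/2 = 0.395, v̄ = (0.23+0.61)/2 = 0.42 → q = 3.5×0.395×0.42 = 0.5807 m³/s
Panel 2-3: Δb = 11 m, d̄ = (0.58+1.22)/2 = 0.9, v̄ = (0.61+0.85)/2 = 0.73 → q = 11×0.9×0.73 = 7.227 m³/s
Panel 3-4: Δb = 6.1 m, d̄ = (1.22+0.31)/2 = 0.765, v̄ = (0.85+0.55)/2 = 0.7 → q = 6.1×0.765×0.7 = 3.267 m³/s
Q = Σ q = 11.07 m³/s
= 11.07 × 3600 = 39870 m³/h

39900 m³/h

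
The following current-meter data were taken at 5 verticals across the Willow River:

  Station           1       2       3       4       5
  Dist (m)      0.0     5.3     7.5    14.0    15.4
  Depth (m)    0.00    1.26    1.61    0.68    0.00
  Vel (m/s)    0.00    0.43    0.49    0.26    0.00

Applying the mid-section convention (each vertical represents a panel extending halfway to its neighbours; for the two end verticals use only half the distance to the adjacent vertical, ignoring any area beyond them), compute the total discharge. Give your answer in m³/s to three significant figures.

6.16 m³/s

w_2 = (7.5 − 0.0)/2 = 3.75 m; q_2 = 0.43 × 1.26 × 3.75 = 2.032 m³/s
w_3 = (14.0 − 5.3)/2 = 4.35 m; q_3 = 0.49 × 1.61 × 4.35 = 3.432 m³/s
w_4 = (15.4 − 7.5)/2 = 3.95 m; q_4 = 0.26 × 0.68 × 3.95 = 0.6984 m³/s
Stations 1, 5 contribute zero (depth or velocity is 0).
Q = Σ qᵢ = 6.162 m³/s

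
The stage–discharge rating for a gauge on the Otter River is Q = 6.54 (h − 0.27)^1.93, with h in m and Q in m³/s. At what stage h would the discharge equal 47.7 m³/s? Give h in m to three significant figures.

h − h₀ = (Q/C)^(1/b) = (47.7/6.54)^(1/1.93) = 2.800 m
h = 0.27 + 2.800 = 3.070 m

3.07 m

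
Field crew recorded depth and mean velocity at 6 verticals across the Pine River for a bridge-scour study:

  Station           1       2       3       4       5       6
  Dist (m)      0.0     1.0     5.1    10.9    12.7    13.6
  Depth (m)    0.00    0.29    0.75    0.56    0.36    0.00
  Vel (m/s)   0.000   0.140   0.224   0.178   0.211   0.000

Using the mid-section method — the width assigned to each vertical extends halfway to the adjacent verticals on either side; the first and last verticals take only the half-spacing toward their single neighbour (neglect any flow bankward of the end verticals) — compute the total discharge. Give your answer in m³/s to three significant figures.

w_2 = (5.1 − 0.0)/2 = 2.55 m; q_2 = 0.140 × 0.29 × 2.55 = 0.1035 m³/s
w_3 = (10.9 − 1.0)/2 = 4.95 m; q_3 = 0.224 × 0.75 × 4.95 = 0.8316 m³/s
w_4 = (12.7 − 5.1)/2 = 3.8 m; q_4 = 0.178 × 0.56 × 3.8 = 0.3788 m³/s
w_5 = (13.6 − 10.9)/2 = 1.35 m; q_5 = 0.211 × 0.36 × 1.35 = 0.1025 m³/s
Stations 1, 6 contribute zero (depth or velocity is 0).
Q = Σ qᵢ = 1.416 m³/s

1.42 m³/s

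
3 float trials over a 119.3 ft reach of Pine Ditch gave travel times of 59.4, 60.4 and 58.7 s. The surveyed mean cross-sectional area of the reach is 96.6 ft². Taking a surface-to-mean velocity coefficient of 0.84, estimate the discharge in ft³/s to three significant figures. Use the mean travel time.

163 ft³/s

t̄ = (59.4 + 60.4 + 58.7) / 3 = 59.5 s
v_surface = L / t̄ = 119.3 / 59.5 = 2.005 ft/s
v_mean = 0.84 × 2.005 = 1.684 ft/s
Q = A × v_mean = 96.6 × 1.684 = 162.7 ft³/s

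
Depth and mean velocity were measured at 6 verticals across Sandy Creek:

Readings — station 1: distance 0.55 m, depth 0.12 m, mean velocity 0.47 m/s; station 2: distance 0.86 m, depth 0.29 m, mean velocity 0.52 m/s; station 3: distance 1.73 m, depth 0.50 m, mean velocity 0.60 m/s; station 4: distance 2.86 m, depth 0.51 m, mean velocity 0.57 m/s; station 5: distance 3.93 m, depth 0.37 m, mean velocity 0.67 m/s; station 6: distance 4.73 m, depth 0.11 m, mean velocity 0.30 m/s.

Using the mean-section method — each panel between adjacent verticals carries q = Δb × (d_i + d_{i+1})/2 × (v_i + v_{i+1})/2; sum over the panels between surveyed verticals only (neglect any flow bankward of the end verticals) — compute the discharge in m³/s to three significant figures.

0.943 m³/s

Panel 1-2: Δb = 0.31 m, d̄ = (0.12+0.29)/2 = 0.205, v̄ = (0.47+0.52)/2 = 0.495 → q = 0.31×0.205×0.495 = 0.03146 m³/s
Panel 2-3: Δb = 0.87 m, d̄ = (0.29+0.50)/2 = 0.395, v̄ = (0.52+0.60)/2 = 0.56 → q = 0.87×0.395×0.56 = 0.1924 m³/s
Panel 3-4: Δb = 1.13 m, d̄ = (0.50+0.51)/2 = 0.505, v̄ = (0.60+0.57)/2 = 0.585 → q = 1.13×0.505×0.585 = 0.3338 m³/s
Panel 4-5: Δb = 1.07 m, d̄ = (0.51+0.37)/2 = 0.44, v̄ = (0.57+0.67)/2 = 0.62 → q = 1.07×0.44×0.62 = 0.2919 m³/s
Panel 5-6: Δb = 0.8 m, d̄ = (0.37+0.11)/2 = 0.24, v̄ = (0.67+0.30)/2 = 0.485 → q = 0.8×0.24×0.485 = 0.09312 m³/s
Q = Σ q = 0.9427 m³/s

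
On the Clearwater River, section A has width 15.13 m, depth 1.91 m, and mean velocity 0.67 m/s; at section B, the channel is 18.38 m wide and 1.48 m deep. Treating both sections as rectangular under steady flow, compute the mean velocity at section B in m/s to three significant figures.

0.712 m/s

Q = A₁V₁ = (15.13×1.91) × 0.67 = 19.36 m³/s
A₂ = 18.38 × 1.48 = 27.20 m²
V₂ = Q/A₂ = 19.36/27.20 = 0.7118 m/s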